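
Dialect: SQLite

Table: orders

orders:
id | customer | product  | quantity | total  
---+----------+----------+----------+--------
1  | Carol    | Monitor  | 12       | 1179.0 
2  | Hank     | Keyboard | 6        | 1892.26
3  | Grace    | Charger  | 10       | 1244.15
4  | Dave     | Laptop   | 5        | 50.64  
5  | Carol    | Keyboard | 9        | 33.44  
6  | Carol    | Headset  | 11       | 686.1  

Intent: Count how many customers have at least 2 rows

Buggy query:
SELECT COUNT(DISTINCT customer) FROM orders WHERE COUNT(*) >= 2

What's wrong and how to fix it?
Bug: COUNT(*) cannot appear in WHERE; the per-group count doesn't exist yet

Fix: Group first with HAVING COUNT(*) >= 2, then COUNT the resulting groups

Corrected query:
SELECT COUNT(*) FROM (SELECT customer FROM orders GROUP BY customer HAVING COUNT(*) >= 2)

Result:
COUNT(*)
--------
1       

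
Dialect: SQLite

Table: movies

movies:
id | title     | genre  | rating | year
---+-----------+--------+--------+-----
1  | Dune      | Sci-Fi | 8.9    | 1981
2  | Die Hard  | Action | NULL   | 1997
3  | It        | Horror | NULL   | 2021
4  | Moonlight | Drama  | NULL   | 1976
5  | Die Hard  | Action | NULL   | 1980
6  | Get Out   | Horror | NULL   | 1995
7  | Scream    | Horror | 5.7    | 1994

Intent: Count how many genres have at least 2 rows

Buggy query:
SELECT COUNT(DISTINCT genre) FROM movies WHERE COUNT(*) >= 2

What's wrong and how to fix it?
Bug: WHERE filters individual rows, not groups, so a group-level COUNT is invalid there

Fix: Use a subquery that GROUPs and filters with HAVING, then count its rows

Corrected query:
SELECT COUNT(*) FROM (SELECT genre FROM movies GROUP BY genre HAVING COUNT(*) >= 2)

Result:
COUNT(*)
--------
2       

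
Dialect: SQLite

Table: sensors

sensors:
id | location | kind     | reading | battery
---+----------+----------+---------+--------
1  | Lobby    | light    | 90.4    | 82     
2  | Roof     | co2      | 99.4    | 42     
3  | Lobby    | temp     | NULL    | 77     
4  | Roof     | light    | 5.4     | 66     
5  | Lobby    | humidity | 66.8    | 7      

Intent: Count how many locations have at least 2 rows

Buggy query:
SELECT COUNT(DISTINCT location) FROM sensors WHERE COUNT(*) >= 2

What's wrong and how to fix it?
Bug: WHERE filters individual rows, not groups, so a group-level COUNT is invalid there

Fix: Use a subquery that GROUPs and filters with HAVING, then count its rows

Corrected query:
SELECT COUNT(*) FROM (SELECT location FROM sensors GROUP BY location HAVING COUNT(*) >= 2)

Result:
COUNT(*)
--------
2       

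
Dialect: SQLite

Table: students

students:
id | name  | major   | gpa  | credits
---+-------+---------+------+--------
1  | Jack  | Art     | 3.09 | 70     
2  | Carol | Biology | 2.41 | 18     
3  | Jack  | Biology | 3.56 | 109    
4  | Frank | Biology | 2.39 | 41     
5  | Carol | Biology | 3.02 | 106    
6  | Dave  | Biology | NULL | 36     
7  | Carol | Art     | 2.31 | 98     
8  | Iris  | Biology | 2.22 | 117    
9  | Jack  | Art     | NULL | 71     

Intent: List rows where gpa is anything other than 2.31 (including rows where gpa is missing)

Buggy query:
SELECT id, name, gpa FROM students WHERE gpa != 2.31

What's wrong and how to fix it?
Bug: Inequality against NULL is unknown, not true; rows with NULL are dropped

Fix: Handle NULL separately with IS NULL alongside the inequality

Corrected query:
SELECT id, name, gpa FROM students WHERE gpa != 2.31 OR gpa IS NULL

Result:
id | name  | gpa 
---+-------+-----
1  | Jack  | 3.09
2  | Carol | 2.41
3  | Jack  | 3.56
4  | Frank | 2.39
5  | Carol | 3.02
6  | Dave  | NULL
8  | Iris  | 2.22
9  | Jack  | NULL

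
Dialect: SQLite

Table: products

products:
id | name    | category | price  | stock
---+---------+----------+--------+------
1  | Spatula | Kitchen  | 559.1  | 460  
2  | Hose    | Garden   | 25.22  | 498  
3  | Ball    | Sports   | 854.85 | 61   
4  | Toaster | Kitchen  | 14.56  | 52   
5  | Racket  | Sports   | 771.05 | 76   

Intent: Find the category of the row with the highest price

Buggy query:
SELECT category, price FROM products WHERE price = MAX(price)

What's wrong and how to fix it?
Bug: WHERE is evaluated per row; an aggregate over the whole table isn't defined there

Fix: Use a subquery: WHERE price = (SELECT MAX(price) FROM products)

Corrected query:
SELECT category, price FROM products WHERE price = (SELECT MAX(price) FROM products)

Result:
category | price 
---------+-------
Sports   | 854.85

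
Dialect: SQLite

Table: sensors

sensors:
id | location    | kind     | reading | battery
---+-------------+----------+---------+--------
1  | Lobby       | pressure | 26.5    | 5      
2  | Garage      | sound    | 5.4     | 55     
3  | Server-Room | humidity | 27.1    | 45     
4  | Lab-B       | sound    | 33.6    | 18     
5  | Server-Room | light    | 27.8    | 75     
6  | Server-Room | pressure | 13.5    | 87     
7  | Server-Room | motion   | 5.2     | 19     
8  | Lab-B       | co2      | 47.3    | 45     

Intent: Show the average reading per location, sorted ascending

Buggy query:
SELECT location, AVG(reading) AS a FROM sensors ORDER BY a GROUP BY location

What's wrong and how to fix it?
Bug: ORDER BY appears before GROUP BY; SQL clause order requires GROUP BY first

Fix: Reorder: SELECT … FROM … GROUP BY … ORDER BY …

Corrected query:
SELECT location, AVG(reading) AS a FROM sensors GROUP BY location ORDER BY a

Result:
location    | a    
------------+------
Garage      | 5.4  
Server-Room | 18.4 
Lobby       | 26.5 
Lab-B       | 40.45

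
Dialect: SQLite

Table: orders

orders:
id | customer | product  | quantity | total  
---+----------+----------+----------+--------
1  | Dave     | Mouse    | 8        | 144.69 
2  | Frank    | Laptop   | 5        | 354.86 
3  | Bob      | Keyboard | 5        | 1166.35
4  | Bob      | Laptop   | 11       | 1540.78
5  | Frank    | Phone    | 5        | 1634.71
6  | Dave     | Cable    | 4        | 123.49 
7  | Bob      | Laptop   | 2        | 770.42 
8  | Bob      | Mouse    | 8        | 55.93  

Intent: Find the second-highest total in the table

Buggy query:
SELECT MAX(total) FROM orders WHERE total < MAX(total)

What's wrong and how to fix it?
Bug: MAX(total) on the right of the comparison is an aggregate-in-WHERE error

Fix: Compute the overall MAX in a subquery, then take MAX of rows below it

Corrected query:
SELECT MAX(total) FROM orders WHERE total < (SELECT MAX(total) FROM orders)

Result:
MAX(total)
----------
1540.78   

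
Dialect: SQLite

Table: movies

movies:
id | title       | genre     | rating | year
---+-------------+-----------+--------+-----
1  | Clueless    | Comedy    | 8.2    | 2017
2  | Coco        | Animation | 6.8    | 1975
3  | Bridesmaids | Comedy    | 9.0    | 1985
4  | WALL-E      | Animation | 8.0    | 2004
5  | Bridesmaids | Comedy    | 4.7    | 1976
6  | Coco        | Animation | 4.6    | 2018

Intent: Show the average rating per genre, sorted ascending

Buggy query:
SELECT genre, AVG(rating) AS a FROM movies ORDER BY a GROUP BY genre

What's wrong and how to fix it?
Bug: GROUP BY must precede ORDER BY

Fix: Move ORDER BY to the end, after GROUP BY

Corrected query:
SELECT genre, AVG(rating) AS a FROM movies GROUP BY genre ORDER BY a

Result:
genre     | a       
----------+---------
Animation | 6.466667
Comedy    | 7.3     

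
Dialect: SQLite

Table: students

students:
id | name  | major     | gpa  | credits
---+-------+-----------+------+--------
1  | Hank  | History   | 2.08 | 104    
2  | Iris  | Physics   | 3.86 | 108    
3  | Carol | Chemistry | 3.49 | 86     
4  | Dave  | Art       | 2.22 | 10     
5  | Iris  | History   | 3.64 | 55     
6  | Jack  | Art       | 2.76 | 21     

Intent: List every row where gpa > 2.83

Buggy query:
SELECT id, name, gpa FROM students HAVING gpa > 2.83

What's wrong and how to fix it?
Bug: This is a non-aggregate query (no GROUP BY, no aggregates), so in SQLite the HAVING clause is invalid here; a row-level condition belongs in WHERE

Fix: Replace HAVING with WHERE since the condition applies to individual rows

Corrected query:
SELECT id, name, gpa FROM students WHERE gpa > 2.83

Result:
id | name  | gpa 
---+-------+-----
2  | Iris  | 3.86
3  | Carol | 3.49
5  | Iris  | 3.64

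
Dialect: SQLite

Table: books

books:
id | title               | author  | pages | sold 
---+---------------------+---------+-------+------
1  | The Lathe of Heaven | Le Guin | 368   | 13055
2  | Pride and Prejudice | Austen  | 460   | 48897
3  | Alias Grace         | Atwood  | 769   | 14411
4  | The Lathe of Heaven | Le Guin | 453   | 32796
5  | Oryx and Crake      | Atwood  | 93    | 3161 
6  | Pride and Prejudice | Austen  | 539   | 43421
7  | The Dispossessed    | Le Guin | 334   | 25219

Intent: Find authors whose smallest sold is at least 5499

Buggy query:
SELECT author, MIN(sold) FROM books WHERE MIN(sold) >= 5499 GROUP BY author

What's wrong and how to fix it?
Bug: MIN() in WHERE is a misuse of aggregate

Fix: Use HAVING for the per-group MIN condition

Corrected query:
SELECT author, MIN(sold) FROM books GROUP BY author HAVING MIN(sold) >= 5499

Result:
author  | MIN(sold)
--------+----------
Austen  | 43421    
Le Guin | 13055    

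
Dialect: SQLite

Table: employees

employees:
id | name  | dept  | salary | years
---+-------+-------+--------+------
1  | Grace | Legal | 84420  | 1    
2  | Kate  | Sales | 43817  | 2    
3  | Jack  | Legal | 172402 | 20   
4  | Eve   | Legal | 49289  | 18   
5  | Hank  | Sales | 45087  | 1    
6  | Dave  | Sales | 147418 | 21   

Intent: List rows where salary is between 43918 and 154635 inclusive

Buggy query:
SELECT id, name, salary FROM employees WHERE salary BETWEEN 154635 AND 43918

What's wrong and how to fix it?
Bug: The bounds are reversed; BETWEEN a AND b requires a <= b to match anything

Fix: Swap the bounds so the smaller value comes first

Corrected query:
SELECT id, name, salary FROM employees WHERE salary BETWEEN 43918 AND 154635

Result:
id | name  | salary
---+-------+-------
1  | Grace | 84420 
4  | Eve   | 49289 
5  | Hank  | 45087 
6  | Dave  | 147418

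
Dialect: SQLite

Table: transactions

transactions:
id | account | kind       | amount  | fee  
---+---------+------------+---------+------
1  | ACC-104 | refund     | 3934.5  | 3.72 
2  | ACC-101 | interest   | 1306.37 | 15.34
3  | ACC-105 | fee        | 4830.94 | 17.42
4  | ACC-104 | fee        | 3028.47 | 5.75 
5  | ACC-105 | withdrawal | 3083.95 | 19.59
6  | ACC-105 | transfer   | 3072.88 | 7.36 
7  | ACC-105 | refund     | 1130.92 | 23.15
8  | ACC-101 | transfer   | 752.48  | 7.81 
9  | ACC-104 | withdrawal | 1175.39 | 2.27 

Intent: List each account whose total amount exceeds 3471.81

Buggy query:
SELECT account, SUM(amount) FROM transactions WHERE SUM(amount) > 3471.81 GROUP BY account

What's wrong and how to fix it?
Bug: Aggregate functions cannot appear in a WHERE clause

Fix: Use HAVING (which filters groups after aggregation) instead of WHERE

Corrected query:
SELECT account, SUM(amount) FROM transactions GROUP BY account HAVING SUM(amount) > 3471.81

Result:
account | SUM(amount)
--------+------------
ACC-104 | 8138.36    
ACC-105 | 12118.69   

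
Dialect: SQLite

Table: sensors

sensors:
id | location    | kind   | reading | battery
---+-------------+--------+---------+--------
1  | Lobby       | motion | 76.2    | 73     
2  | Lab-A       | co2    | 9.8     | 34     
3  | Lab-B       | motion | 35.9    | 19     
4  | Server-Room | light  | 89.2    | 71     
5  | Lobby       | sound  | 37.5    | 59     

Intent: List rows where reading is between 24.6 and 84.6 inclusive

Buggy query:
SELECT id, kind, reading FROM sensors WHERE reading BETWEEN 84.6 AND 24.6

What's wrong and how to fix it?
Bug: BETWEEN expects the lower bound first; with 84.6 AND 24.6 the range is empty

Fix: Write BETWEEN 24.6 AND 84.6

Corrected query:
SELECT id, kind, reading FROM sensors WHERE reading BETWEEN 24.6 AND 84.6

Result:
id | kind   | reading
---+--------+--------
1  | motion | 76.2   
3  | motion | 35.9   
5  | sound  | 37.5   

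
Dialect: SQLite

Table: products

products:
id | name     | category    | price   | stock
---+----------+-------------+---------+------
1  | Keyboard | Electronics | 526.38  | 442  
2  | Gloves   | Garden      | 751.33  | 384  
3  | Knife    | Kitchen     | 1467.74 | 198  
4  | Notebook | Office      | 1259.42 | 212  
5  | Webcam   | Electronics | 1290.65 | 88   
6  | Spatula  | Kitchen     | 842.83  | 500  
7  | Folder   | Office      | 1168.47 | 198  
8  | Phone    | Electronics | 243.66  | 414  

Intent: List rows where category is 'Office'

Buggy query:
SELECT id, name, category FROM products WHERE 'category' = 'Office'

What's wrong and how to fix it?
Bug: Single quotes denote string literals in SQL; the column name is being compared as a constant string

Fix: Reference the column as category without single quotes

Corrected query:
SELECT id, name, category FROM products WHERE category = 'Office'

Result:
id | name     | category
---+----------+---------
4  | Notebook | Office  
7  | Folder   | Office  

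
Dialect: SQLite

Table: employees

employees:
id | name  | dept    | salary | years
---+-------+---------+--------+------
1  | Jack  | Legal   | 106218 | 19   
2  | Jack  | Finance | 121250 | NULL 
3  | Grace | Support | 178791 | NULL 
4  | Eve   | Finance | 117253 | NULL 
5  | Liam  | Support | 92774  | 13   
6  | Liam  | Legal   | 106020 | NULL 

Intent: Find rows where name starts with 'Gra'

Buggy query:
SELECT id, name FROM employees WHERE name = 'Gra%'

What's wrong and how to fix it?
Bug: '=' compares the literal string including the % character; pattern matching needs LIKE

Fix: Use LIKE for wildcard pattern matching

Corrected query:
SELECT id, name FROM employees WHERE name LIKE 'Gra%'

Result:
id | name 
---+------
3  | Grace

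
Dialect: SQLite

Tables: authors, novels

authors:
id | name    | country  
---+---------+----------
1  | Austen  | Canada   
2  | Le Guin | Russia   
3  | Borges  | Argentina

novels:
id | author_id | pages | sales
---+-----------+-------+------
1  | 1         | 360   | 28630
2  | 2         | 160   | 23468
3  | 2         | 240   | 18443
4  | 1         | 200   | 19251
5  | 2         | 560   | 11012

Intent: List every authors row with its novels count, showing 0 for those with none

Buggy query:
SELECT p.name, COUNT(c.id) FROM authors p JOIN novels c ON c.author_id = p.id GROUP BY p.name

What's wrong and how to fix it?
Bug: INNER JOIN drops authors rows that have no matching novels rows

Fix: Use LEFT JOIN so parents without children still appear (COUNT(c.id) gives 0)

Corrected query:
SELECT p.name, COUNT(c.id) FROM authors p LEFT JOIN novels c ON c.author_id = p.id GROUP BY p.name

Result:
name    | COUNT(c.id)
--------+------------
Austen  | 2          
Borges  | 0          
Le Guin | 3          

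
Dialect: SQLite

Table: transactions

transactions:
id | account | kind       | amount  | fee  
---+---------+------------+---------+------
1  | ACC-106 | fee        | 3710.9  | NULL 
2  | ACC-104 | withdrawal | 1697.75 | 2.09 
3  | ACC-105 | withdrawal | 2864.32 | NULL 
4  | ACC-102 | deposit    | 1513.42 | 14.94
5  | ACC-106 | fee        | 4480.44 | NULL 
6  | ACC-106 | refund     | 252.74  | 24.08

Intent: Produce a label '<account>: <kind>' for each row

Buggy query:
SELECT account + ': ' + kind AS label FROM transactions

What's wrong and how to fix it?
Bug: SQLite uses || for string concatenation; + coerces text to numbers (yielding 0)

Fix: Replace + with || to concatenate text

Corrected query:
SELECT account || ': ' || kind AS label FROM transactions

Result:
label              
-------------------
ACC-106: fee       
ACC-104: withdrawal
ACC-105: withdrawal
ACC-102: deposit   
ACC-106: fee       
ACC-106: refund    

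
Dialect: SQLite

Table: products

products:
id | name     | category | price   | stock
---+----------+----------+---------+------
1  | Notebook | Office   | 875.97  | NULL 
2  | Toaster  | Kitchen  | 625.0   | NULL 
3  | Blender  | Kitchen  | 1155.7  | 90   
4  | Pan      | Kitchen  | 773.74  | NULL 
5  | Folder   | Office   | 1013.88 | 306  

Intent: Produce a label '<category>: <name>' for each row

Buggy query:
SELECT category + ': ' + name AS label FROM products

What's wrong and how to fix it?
Bug: '+' is numeric addition; on text columns SQLite converts them to 0 instead of concatenating

Fix: Use the || operator for string concatenation

Corrected query:
SELECT category || ': ' || name AS label FROM products

Result:
label           
----------------
Office: Notebook
Kitchen: Toaster
Kitchen: Blender
Kitchen: Pan    
Office: Folder  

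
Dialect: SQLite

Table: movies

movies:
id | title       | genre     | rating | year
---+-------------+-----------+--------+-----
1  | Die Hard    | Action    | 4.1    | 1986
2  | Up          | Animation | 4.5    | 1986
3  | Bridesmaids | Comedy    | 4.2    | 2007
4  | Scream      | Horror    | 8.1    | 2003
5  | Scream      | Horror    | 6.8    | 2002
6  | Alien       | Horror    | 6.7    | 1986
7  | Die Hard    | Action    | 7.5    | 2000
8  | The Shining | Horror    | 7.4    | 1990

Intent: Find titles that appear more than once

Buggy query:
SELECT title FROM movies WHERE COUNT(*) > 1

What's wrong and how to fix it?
Bug: WHERE can't reference COUNT(*); aggregates are computed after WHERE

Fix: GROUP BY title, then filter groups with HAVING COUNT(*) > 1

Corrected query:
SELECT title FROM movies GROUP BY title HAVING COUNT(*) > 1

Result:
title   
--------
Die Hard
Scream  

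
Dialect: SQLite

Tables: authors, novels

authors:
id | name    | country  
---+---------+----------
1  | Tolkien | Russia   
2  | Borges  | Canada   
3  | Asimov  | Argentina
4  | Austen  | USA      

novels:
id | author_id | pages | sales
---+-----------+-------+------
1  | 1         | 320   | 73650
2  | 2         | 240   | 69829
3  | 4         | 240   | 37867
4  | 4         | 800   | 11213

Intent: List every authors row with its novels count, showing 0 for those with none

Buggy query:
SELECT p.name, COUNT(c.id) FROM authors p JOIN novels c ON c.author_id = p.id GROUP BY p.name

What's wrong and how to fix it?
Bug: INNER JOIN drops authors rows that have no matching novels rows

Fix: Switch to LEFT JOIN to retain unmatched parent rows

Corrected query:
SELECT p.name, COUNT(c.id) FROM authors p LEFT JOIN novels c ON c.author_id = p.id GROUP BY p.name

Result:
name    | COUNT(c.id)
--------+------------
Asimov  | 0          
Austen  | 2          
Borges  | 1          
Tolkien | 1          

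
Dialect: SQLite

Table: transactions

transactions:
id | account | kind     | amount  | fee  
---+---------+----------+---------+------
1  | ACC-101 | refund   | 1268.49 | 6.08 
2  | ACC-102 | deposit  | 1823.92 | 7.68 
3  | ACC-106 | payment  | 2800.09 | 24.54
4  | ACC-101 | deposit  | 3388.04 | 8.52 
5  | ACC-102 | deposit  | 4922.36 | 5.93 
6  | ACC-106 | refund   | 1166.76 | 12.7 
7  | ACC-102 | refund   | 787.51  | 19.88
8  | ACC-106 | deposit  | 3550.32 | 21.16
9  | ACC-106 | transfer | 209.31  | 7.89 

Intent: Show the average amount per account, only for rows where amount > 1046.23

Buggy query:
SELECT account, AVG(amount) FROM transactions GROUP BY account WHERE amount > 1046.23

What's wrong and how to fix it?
Bug: Row-level WHERE must come before GROUP BY in the clause order

Fix: Place WHERE between FROM and GROUP BY

Corrected query:
SELECT account, AVG(amount) FROM transactions WHERE amount > 1046.23 GROUP BY account

Result:
account | AVG(amount)
--------+------------
ACC-101 | 2328.265   
ACC-102 | 3373.14    
ACC-106 | 2505.723333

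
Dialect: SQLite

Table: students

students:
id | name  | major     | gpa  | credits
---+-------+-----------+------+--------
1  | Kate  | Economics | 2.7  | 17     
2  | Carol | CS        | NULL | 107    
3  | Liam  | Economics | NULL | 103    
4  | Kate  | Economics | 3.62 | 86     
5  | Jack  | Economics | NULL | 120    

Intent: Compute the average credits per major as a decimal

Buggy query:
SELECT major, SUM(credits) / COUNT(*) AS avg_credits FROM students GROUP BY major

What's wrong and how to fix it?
Bug: Both operands are integers, so '/' performs integer division and truncates

Fix: Cast one side to REAL so the division keeps the fractional part

Corrected query:
SELECT major, SUM(credits) * 1.0 / COUNT(*) AS avg_credits FROM students GROUP BY major

Result:
major     | avg_credits
----------+------------
CS        | 107        
Economics | 81.5       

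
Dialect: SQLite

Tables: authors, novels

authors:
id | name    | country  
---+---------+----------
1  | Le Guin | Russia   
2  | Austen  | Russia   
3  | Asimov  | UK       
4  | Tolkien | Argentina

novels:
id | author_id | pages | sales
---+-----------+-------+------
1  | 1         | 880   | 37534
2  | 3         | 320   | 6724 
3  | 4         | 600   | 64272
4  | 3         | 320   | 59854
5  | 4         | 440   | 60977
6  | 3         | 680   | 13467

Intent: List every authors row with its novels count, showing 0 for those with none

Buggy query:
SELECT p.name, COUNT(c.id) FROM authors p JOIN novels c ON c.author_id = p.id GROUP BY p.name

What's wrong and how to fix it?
Bug: INNER JOIN drops authors rows that have no matching novels rows

Fix: Use LEFT JOIN so parents without children still appear (COUNT(c.id) gives 0)

Corrected query:
SELECT p.name, COUNT(c.id) FROM authors p LEFT JOIN novels c ON c.author_id = p.id GROUP BY p.name

Result:
name    | COUNT(c.id)
--------+------------
Asimov  | 3          
Austen  | 0          
Le Guin | 1          
Tolkien | 2          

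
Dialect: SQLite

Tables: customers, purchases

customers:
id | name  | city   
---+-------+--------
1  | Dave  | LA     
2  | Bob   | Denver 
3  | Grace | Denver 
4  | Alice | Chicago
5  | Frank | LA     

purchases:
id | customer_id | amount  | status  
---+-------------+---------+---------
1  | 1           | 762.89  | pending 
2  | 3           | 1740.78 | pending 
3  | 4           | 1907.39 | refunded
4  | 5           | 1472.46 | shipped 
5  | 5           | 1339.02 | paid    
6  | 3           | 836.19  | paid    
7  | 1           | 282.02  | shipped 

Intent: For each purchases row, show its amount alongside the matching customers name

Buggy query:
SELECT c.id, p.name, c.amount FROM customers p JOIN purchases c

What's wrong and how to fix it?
Bug: Missing join condition: each purchases row is matched to all customers rows instead of just its own

Fix: Add ON c.customer_id = p.id to the JOIN

Corrected query:
SELECT c.id, p.name, c.amount FROM customers p JOIN purchases c ON c.customer_id = p.id

Result:
id | name  | amount 
---+-------+--------
1  | Dave  | 762.89 
2  | Grace | 1740.78
3  | Alice | 1907.39
4  | Frank | 1472.46
5  | Frank | 1339.02
6  | Grace | 836.19 
7  | Dave  | 282.02 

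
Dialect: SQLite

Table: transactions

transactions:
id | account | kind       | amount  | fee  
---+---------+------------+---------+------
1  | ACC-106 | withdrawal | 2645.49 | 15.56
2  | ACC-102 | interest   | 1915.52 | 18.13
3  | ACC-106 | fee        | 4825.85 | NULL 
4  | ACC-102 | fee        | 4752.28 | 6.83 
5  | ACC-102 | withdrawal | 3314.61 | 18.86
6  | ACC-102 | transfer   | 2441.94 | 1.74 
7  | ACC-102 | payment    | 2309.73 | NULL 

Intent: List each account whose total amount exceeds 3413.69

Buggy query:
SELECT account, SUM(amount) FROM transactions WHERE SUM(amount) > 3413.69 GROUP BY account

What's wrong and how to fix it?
Bug: Aggregate functions cannot appear in a WHERE clause

Fix: Use HAVING (which filters groups after aggregation) instead of WHERE

Corrected query:
SELECT account, SUM(amount) FROM transactions GROUP BY account HAVING SUM(amount) > 3413.69

Result:
account | SUM(amount)
--------+------------
ACC-102 | 14734.08   
ACC-106 | 7471.34    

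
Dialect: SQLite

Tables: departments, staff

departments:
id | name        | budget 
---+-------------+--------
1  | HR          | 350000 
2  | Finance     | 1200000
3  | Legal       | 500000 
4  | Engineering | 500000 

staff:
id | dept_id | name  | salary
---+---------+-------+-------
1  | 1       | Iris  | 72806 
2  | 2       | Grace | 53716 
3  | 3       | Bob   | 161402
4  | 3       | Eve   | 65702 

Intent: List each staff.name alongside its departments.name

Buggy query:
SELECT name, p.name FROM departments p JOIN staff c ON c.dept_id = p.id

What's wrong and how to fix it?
Bug: 'name' exists in both joined tables, so the database can't tell which one is meant

Fix: Qualify the column with its table alias (c.name)

Corrected query:
SELECT c.name, p.name FROM departments p JOIN staff c ON c.dept_id = p.id

Result:
name  | name   
------+--------
Iris  | HR     
Grace | Finance
Bob   | Legal  
Eve   | Legal  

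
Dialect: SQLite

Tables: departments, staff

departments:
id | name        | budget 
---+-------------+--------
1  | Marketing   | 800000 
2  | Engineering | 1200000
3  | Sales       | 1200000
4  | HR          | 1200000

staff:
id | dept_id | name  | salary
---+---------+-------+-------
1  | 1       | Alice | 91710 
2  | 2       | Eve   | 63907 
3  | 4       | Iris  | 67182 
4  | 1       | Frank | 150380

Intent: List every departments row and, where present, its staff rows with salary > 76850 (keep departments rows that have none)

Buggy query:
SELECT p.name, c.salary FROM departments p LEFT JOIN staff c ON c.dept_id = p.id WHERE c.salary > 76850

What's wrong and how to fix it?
Bug: A WHERE condition on the right-hand table after LEFT JOIN drops unmatched parents

Fix: Move the right-table condition into the ON clause so unmatched parents are kept

Corrected query:
SELECT p.name, c.salary FROM departments p LEFT JOIN staff c ON c.dept_id = p.id AND c.salary > 76850

Result:
name        | salary
------------+-------
Marketing   | 91710 
Marketing   | 150380
Engineering | NULL  
Sales       | NULL  
HR          | NULL  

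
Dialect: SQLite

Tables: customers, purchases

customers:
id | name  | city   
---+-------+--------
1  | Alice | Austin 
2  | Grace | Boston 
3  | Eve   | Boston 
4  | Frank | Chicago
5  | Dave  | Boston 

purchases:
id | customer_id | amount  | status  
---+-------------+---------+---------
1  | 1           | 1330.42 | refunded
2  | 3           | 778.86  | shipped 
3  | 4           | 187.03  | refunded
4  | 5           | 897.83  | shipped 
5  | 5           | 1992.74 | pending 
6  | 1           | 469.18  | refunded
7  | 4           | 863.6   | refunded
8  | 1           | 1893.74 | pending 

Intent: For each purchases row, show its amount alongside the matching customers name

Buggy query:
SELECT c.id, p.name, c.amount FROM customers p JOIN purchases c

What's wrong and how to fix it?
Bug: Missing join condition: each purchases row is matched to all customers rows instead of just its own

Fix: Add ON c.customer_id = p.id to the JOIN

Corrected query:
SELECT c.id, p.name, c.amount FROM customers p JOIN purchases c ON c.customer_id = p.id

Result:
id | name  | amount 
---+-------+--------
1  | Alice | 1330.42
2  | Eve   | 778.86 
3  | Frank | 187.03 
4  | Dave  | 897.83 
5  | Dave  | 1992.74
6  | Alice | 469.18 
7  | Frank | 863.6  
8  | Alice | 1893.74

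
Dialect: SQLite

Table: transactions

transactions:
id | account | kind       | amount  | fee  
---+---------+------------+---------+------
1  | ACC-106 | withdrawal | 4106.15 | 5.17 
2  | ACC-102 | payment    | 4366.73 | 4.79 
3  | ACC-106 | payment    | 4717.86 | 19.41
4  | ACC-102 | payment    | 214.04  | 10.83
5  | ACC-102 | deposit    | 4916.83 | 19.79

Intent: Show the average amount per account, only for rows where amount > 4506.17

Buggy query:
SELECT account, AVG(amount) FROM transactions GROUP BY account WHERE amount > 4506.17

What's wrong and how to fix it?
Bug: Row-level WHERE must come before GROUP BY in the clause order

Fix: Place WHERE between FROM and GROUP BY

Corrected query:
SELECT account, AVG(amount) FROM transactions WHERE amount > 4506.17 GROUP BY account

Result:
account | AVG(amount)
--------+------------
ACC-102 | 4916.83    
ACC-106 | 4717.86    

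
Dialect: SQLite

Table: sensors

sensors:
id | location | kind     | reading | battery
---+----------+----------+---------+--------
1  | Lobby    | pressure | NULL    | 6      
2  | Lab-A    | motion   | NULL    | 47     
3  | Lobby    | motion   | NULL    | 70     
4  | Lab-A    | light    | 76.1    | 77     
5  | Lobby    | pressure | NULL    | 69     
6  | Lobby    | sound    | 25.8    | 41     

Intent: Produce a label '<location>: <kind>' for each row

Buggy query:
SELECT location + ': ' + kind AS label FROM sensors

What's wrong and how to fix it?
Bug: '+' is numeric addition; on text columns SQLite converts them to 0 instead of concatenating

Fix: Replace + with || to concatenate text

Corrected query:
SELECT location || ': ' || kind AS label FROM sensors

Result:
label          
---------------
Lobby: pressure
Lab-A: motion  
Lobby: motion  
Lab-A: light   
Lobby: pressure
Lobby: sound   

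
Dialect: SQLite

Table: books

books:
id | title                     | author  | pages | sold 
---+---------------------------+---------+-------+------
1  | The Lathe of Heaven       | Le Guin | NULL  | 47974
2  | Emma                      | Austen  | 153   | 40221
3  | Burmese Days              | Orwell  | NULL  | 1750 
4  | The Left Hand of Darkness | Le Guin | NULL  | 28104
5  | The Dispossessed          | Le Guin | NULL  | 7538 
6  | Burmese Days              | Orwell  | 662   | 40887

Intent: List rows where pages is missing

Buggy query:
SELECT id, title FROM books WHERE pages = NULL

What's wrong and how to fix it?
Bug: '= NULL' is always unknown in SQL three-valued logic, so no rows match

Fix: Replace '= NULL' with 'IS NULL'

Corrected query:
SELECT id, title FROM books WHERE pages IS NULL

Result:
id | title                    
---+--------------------------
1  | The Lathe of Heaven      
3  | Burmese Days             
4  | The Left Hand of Darkness
5  | The Dispossessed         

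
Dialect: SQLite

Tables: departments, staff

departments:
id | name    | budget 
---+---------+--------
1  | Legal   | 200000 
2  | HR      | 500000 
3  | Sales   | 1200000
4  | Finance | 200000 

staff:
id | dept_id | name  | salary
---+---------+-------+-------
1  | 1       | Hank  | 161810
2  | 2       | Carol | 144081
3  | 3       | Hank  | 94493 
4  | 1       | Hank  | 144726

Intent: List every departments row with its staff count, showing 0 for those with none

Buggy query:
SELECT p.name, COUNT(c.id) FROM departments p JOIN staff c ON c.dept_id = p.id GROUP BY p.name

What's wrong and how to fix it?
Bug: INNER JOIN drops departments rows that have no matching staff rows

Fix: Switch to LEFT JOIN to retain unmatched parent rows

Corrected query:
SELECT p.name, COUNT(c.id) FROM departments p LEFT JOIN staff c ON c.dept_id = p.id GROUP BY p.name

Result:
name    | COUNT(c.id)
--------+------------
Finance | 0          
HR      | 1          
Legal   | 2          
Sales   | 1          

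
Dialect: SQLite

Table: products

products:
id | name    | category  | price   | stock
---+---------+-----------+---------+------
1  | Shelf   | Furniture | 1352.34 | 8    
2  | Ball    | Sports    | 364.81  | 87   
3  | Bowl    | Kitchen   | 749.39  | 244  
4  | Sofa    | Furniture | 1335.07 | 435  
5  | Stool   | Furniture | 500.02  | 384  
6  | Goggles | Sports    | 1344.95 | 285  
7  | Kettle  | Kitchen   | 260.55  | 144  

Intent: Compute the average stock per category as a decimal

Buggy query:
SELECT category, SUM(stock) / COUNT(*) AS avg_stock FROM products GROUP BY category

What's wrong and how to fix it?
Bug: SUM(stock) and COUNT(*) are both integers; the division truncates the fractional part

Fix: Cast one side to REAL so the division keeps the fractional part

Corrected query:
SELECT category, SUM(stock) * 1.0 / COUNT(*) AS avg_stock FROM products GROUP BY category

Result:
category  | avg_stock 
----------+-----------
Furniture | 275.666667
Kitchen   | 194       
Sports    | 186       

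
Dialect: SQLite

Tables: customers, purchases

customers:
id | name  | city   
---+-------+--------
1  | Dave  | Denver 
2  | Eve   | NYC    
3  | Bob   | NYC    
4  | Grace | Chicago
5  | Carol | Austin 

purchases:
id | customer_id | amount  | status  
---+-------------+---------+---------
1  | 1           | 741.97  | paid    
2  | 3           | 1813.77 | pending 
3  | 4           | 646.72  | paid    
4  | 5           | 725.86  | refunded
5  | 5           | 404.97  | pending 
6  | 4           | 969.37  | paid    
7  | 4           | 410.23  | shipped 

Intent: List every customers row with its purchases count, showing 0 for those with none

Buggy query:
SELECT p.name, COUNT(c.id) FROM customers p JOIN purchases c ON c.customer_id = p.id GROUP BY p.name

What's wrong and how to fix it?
Bug: An inner join excludes parents with zero children

Fix: Use LEFT JOIN so parents without children still appear (COUNT(c.id) gives 0)

Corrected query:
SELECT p.name, COUNT(c.id) FROM customers p LEFT JOIN purchases c ON c.customer_id = p.id GROUP BY p.name

Result:
name  | COUNT(c.id)
------+------------
Bob   | 1          
Carol | 2          
Dave  | 1          
Eve   | 0          
Grace | 3          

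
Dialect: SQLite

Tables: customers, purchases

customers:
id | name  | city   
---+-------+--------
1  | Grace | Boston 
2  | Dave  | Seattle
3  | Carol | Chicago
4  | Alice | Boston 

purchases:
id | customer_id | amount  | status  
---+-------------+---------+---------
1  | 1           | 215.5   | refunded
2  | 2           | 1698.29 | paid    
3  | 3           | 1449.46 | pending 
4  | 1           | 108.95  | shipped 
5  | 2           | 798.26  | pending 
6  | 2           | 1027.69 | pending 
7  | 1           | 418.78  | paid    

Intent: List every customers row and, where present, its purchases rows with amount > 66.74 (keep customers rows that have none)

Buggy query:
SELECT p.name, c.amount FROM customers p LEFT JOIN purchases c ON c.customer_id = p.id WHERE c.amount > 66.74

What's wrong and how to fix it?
Bug: Filtering c.amount in WHERE discards the NULL rows produced by LEFT JOIN, turning it into an inner join

Fix: Move the right-table condition into the ON clause so unmatched parents are kept

Corrected query:
SELECT p.name, c.amount FROM customers p LEFT JOIN purchases c ON c.customer_id = p.id AND c.amount > 66.74

Result:
name  | amount 
------+--------
Grace | 108.95 
Grace | 215.5  
Grace | 418.78 
Dave  | 798.26 
Dave  | 1027.69
Dave  | 1698.29
Carol | 1449.46
Alice | NULL   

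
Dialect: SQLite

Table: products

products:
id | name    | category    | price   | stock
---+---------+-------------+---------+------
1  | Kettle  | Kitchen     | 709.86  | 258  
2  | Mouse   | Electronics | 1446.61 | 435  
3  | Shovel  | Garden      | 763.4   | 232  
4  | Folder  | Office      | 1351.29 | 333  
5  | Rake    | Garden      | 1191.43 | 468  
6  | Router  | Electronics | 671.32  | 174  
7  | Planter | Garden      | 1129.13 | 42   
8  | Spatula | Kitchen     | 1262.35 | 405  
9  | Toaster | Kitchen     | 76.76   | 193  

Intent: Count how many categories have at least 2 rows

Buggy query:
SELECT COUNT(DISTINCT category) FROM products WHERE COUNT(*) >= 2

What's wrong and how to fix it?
Bug: WHERE filters individual rows, not groups, so a group-level COUNT is invalid there

Fix: Use a subquery that GROUPs and filters with HAVING, then count its rows

Corrected query:
SELECT COUNT(*) FROM (SELECT category FROM products GROUP BY category HAVING COUNT(*) >= 2)

Result:
COUNT(*)
--------
3       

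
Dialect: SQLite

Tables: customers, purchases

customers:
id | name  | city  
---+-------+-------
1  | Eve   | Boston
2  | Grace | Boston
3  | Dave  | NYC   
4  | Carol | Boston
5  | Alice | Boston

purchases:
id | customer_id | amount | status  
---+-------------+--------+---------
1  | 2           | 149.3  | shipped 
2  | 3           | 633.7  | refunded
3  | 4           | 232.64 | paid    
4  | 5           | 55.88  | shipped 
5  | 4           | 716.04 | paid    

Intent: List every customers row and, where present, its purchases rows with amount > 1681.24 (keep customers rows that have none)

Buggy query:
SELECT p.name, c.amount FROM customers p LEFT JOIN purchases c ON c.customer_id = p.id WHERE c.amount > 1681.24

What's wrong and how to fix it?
Bug: Filtering c.amount in WHERE discards the NULL rows produced by LEFT JOIN, turning it into an inner join

Fix: Put 'c.amount > 1681.24' in the JOIN's ON clause instead of WHERE

Corrected query:
SELECT p.name, c.amount FROM customers p LEFT JOIN purchases c ON c.customer_id = p.id AND c.amount > 1681.24

Result:
name  | amount
------+-------
Eve   | NULL  
Grace | NULL  
Dave  | NULL  
Carol | NULL  
Alice | NULL  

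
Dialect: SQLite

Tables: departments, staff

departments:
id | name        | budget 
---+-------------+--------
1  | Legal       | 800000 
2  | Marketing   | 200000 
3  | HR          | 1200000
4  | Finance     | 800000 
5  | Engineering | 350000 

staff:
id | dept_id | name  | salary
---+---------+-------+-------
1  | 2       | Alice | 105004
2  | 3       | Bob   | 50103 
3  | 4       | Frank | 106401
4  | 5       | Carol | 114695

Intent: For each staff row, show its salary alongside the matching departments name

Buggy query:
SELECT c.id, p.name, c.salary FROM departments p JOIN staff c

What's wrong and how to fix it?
Bug: Missing join condition: each staff row is matched to all departments rows instead of just its own

Fix: Specify the join condition linking the foreign key to the parent id

Corrected query:
SELECT c.id, p.name, c.salary FROM departments p JOIN staff c ON c.dept_id = p.id

Result:
id | name        | salary
---+-------------+-------
1  | Marketing   | 105004
2  | HR          | 50103 
3  | Finance     | 106401
4  | Engineering | 114695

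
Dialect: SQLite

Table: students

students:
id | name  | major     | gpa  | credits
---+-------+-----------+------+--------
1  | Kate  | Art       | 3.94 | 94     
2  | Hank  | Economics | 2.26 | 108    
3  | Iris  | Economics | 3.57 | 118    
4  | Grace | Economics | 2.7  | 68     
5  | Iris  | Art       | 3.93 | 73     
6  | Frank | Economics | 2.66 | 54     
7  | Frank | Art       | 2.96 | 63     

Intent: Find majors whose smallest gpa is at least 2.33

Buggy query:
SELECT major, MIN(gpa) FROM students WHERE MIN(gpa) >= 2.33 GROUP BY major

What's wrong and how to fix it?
Bug: Aggregates like MIN are computed per group after WHERE runs

Fix: Use HAVING for the per-group MIN condition

Corrected query:
SELECT major, MIN(gpa) FROM students GROUP BY major HAVING MIN(gpa) >= 2.33

Result:
major | MIN(gpa)
------+---------
Art   | 2.96    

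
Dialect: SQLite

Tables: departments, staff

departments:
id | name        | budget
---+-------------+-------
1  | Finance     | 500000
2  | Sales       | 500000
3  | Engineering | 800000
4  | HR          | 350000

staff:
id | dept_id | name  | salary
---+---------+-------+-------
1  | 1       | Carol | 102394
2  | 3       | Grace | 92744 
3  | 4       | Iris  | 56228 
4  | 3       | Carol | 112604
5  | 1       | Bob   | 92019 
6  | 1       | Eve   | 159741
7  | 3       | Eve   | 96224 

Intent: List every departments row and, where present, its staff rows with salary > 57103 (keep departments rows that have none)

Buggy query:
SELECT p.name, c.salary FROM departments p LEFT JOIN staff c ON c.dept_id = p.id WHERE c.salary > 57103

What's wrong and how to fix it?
Bug: A WHERE condition on the right-hand table after LEFT JOIN drops unmatched parents

Fix: Move the right-table condition into the ON clause so unmatched parents are kept

Corrected query:
SELECT p.name, c.salary FROM departments p LEFT JOIN staff c ON c.dept_id = p.id AND c.salary > 57103

Result:
name        | salary
------------+-------
Finance     | 92019 
Finance     | 102394
Finance     | 159741
Sales       | NULL  
Engineering | 92744 
Engineering | 96224 
Engineering | 112604
HR          | NULL  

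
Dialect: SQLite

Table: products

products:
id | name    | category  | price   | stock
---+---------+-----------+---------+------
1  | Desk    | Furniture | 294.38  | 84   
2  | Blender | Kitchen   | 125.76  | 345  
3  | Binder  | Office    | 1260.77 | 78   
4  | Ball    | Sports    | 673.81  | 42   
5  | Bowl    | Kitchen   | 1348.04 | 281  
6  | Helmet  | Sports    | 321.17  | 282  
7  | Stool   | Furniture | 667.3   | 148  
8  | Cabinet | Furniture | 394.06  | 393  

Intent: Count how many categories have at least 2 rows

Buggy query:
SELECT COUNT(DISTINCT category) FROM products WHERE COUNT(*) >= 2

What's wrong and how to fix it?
Bug: WHERE filters individual rows, not groups, so a group-level COUNT is invalid there

Fix: Use a subquery that GROUPs and filters with HAVING, then count its rows

Corrected query:
SELECT COUNT(*) FROM (SELECT category FROM products GROUP BY category HAVING COUNT(*) >= 2)

Result:
COUNT(*)
--------
3       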